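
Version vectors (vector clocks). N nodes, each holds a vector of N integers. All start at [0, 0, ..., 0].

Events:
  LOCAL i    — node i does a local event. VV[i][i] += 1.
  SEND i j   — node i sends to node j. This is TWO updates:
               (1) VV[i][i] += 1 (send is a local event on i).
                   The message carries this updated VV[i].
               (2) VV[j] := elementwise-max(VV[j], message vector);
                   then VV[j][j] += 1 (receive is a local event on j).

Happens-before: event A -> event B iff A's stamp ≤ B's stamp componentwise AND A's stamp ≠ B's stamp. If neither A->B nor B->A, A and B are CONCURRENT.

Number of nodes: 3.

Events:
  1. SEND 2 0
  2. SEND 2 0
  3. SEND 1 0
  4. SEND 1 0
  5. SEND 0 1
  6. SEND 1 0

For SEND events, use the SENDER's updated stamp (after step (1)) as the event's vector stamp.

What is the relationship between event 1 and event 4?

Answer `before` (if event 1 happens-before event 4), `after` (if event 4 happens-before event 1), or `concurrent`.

Initial: VV[0]=[0, 0, 0]
Initial: VV[1]=[0, 0, 0]
Initial: VV[2]=[0, 0, 0]
Event 1: SEND 2->0: VV[2][2]++ -> VV[2]=[0, 0, 1], msg_vec=[0, 0, 1]; VV[0]=max(VV[0],msg_vec) then VV[0][0]++ -> VV[0]=[1, 0, 1]
Event 2: SEND 2->0: VV[2][2]++ -> VV[2]=[0, 0, 2], msg_vec=[0, 0, 2]; VV[0]=max(VV[0],msg_vec) then VV[0][0]++ -> VV[0]=[2, 0, 2]
Event 3: SEND 1->0: VV[1][1]++ -> VV[1]=[0, 1, 0], msg_vec=[0, 1, 0]; VV[0]=max(VV[0],msg_vec) then VV[0][0]++ -> VV[0]=[3, 1, 2]
Event 4: SEND 1->0: VV[1][1]++ -> VV[1]=[0, 2, 0], msg_vec=[0, 2, 0]; VV[0]=max(VV[0],msg_vec) then VV[0][0]++ -> VV[0]=[4, 2, 2]
Event 5: SEND 0->1: VV[0][0]++ -> VV[0]=[5, 2, 2], msg_vec=[5, 2, 2]; VV[1]=max(VV[1],msg_vec) then VV[1][1]++ -> VV[1]=[5, 3, 2]
Event 6: SEND 1->0: VV[1][1]++ -> VV[1]=[5, 4, 2], msg_vec=[5, 4, 2]; VV[0]=max(VV[0],msg_vec) then VV[0][0]++ -> VV[0]=[6, 4, 2]
Event 1 stamp: [0, 0, 1]
Event 4 stamp: [0, 2, 0]
[0, 0, 1] <= [0, 2, 0]? False
[0, 2, 0] <= [0, 0, 1]? False
Relation: concurrent

Answer: concurrent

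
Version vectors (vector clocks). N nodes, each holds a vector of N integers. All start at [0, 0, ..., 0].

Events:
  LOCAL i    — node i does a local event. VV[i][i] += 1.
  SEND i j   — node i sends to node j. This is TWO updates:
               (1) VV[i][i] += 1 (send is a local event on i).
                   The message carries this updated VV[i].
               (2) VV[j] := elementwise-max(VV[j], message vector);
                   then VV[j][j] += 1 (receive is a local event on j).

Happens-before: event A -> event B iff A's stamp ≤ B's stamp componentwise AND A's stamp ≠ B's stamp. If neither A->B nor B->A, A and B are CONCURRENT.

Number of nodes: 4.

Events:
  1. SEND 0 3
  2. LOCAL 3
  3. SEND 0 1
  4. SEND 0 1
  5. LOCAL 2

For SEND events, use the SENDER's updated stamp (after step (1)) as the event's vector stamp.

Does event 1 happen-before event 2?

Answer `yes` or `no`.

Answer: yes

Derivation:
Initial: VV[0]=[0, 0, 0, 0]
Initial: VV[1]=[0, 0, 0, 0]
Initial: VV[2]=[0, 0, 0, 0]
Initial: VV[3]=[0, 0, 0, 0]
Event 1: SEND 0->3: VV[0][0]++ -> VV[0]=[1, 0, 0, 0], msg_vec=[1, 0, 0, 0]; VV[3]=max(VV[3],msg_vec) then VV[3][3]++ -> VV[3]=[1, 0, 0, 1]
Event 2: LOCAL 3: VV[3][3]++ -> VV[3]=[1, 0, 0, 2]
Event 3: SEND 0->1: VV[0][0]++ -> VV[0]=[2, 0, 0, 0], msg_vec=[2, 0, 0, 0]; VV[1]=max(VV[1],msg_vec) then VV[1][1]++ -> VV[1]=[2, 1, 0, 0]
Event 4: SEND 0->1: VV[0][0]++ -> VV[0]=[3, 0, 0, 0], msg_vec=[3, 0, 0, 0]; VV[1]=max(VV[1],msg_vec) then VV[1][1]++ -> VV[1]=[3, 2, 0, 0]
Event 5: LOCAL 2: VV[2][2]++ -> VV[2]=[0, 0, 1, 0]
Event 1 stamp: [1, 0, 0, 0]
Event 2 stamp: [1, 0, 0, 2]
[1, 0, 0, 0] <= [1, 0, 0, 2]? True. Equal? False. Happens-before: True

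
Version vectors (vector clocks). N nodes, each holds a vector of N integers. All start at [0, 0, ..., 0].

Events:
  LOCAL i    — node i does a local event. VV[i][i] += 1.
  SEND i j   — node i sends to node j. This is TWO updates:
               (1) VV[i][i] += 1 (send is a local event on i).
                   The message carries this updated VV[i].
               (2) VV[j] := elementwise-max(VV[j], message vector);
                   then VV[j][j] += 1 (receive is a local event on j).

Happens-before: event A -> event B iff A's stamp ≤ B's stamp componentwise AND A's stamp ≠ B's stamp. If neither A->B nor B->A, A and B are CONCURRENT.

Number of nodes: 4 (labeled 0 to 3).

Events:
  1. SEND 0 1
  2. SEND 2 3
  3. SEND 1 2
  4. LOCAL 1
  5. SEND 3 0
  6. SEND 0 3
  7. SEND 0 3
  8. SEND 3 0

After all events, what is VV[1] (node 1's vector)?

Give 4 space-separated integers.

Answer: 1 3 0 0

Derivation:
Initial: VV[0]=[0, 0, 0, 0]
Initial: VV[1]=[0, 0, 0, 0]
Initial: VV[2]=[0, 0, 0, 0]
Initial: VV[3]=[0, 0, 0, 0]
Event 1: SEND 0->1: VV[0][0]++ -> VV[0]=[1, 0, 0, 0], msg_vec=[1, 0, 0, 0]; VV[1]=max(VV[1],msg_vec) then VV[1][1]++ -> VV[1]=[1, 1, 0, 0]
Event 2: SEND 2->3: VV[2][2]++ -> VV[2]=[0, 0, 1, 0], msg_vec=[0, 0, 1, 0]; VV[3]=max(VV[3],msg_vec) then VV[3][3]++ -> VV[3]=[0, 0, 1, 1]
Event 3: SEND 1->2: VV[1][1]++ -> VV[1]=[1, 2, 0, 0], msg_vec=[1, 2, 0, 0]; VV[2]=max(VV[2],msg_vec) then VV[2][2]++ -> VV[2]=[1, 2, 2, 0]
Event 4: LOCAL 1: VV[1][1]++ -> VV[1]=[1, 3, 0, 0]
Event 5: SEND 3->0: VV[3][3]++ -> VV[3]=[0, 0, 1, 2], msg_vec=[0, 0, 1, 2]; VV[0]=max(VV[0],msg_vec) then VV[0][0]++ -> VV[0]=[2, 0, 1, 2]
Event 6: SEND 0->3: VV[0][0]++ -> VV[0]=[3, 0, 1, 2], msg_vec=[3, 0, 1, 2]; VV[3]=max(VV[3],msg_vec) then VV[3][3]++ -> VV[3]=[3, 0, 1, 3]
Event 7: SEND 0->3: VV[0][0]++ -> VV[0]=[4, 0, 1, 2], msg_vec=[4, 0, 1, 2]; VV[3]=max(VV[3],msg_vec) then VV[3][3]++ -> VV[3]=[4, 0, 1, 4]
Event 8: SEND 3->0: VV[3][3]++ -> VV[3]=[4, 0, 1, 5], msg_vec=[4, 0, 1, 5]; VV[0]=max(VV[0],msg_vec) then VV[0][0]++ -> VV[0]=[5, 0, 1, 5]
Final vectors: VV[0]=[5, 0, 1, 5]; VV[1]=[1, 3, 0, 0]; VV[2]=[1, 2, 2, 0]; VV[3]=[4, 0, 1, 5]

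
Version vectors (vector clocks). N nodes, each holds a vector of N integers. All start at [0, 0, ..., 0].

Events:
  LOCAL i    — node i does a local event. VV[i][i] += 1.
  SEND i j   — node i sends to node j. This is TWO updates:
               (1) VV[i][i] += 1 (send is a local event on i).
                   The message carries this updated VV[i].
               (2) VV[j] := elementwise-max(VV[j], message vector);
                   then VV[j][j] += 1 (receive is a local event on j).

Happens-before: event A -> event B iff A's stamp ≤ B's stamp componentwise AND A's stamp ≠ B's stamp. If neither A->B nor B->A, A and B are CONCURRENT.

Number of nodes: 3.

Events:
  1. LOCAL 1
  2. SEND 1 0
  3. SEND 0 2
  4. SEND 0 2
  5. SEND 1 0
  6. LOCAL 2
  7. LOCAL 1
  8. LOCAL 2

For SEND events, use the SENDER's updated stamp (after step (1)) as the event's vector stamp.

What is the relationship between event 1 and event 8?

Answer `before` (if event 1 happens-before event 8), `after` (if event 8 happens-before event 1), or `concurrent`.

Answer: before

Derivation:
Initial: VV[0]=[0, 0, 0]
Initial: VV[1]=[0, 0, 0]
Initial: VV[2]=[0, 0, 0]
Event 1: LOCAL 1: VV[1][1]++ -> VV[1]=[0, 1, 0]
Event 2: SEND 1->0: VV[1][1]++ -> VV[1]=[0, 2, 0], msg_vec=[0, 2, 0]; VV[0]=max(VV[0],msg_vec) then VV[0][0]++ -> VV[0]=[1, 2, 0]
Event 3: SEND 0->2: VV[0][0]++ -> VV[0]=[2, 2, 0], msg_vec=[2, 2, 0]; VV[2]=max(VV[2],msg_vec) then VV[2][2]++ -> VV[2]=[2, 2, 1]
Event 4: SEND 0->2: VV[0][0]++ -> VV[0]=[3, 2, 0], msg_vec=[3, 2, 0]; VV[2]=max(VV[2],msg_vec) then VV[2][2]++ -> VV[2]=[3, 2, 2]
Event 5: SEND 1->0: VV[1][1]++ -> VV[1]=[0, 3, 0], msg_vec=[0, 3, 0]; VV[0]=max(VV[0],msg_vec) then VV[0][0]++ -> VV[0]=[4, 3, 0]
Event 6: LOCAL 2: VV[2][2]++ -> VV[2]=[3, 2, 3]
Event 7: LOCAL 1: VV[1][1]++ -> VV[1]=[0, 4, 0]
Event 8: LOCAL 2: VV[2][2]++ -> VV[2]=[3, 2, 4]
Event 1 stamp: [0, 1, 0]
Event 8 stamp: [3, 2, 4]
[0, 1, 0] <= [3, 2, 4]? True
[3, 2, 4] <= [0, 1, 0]? False
Relation: before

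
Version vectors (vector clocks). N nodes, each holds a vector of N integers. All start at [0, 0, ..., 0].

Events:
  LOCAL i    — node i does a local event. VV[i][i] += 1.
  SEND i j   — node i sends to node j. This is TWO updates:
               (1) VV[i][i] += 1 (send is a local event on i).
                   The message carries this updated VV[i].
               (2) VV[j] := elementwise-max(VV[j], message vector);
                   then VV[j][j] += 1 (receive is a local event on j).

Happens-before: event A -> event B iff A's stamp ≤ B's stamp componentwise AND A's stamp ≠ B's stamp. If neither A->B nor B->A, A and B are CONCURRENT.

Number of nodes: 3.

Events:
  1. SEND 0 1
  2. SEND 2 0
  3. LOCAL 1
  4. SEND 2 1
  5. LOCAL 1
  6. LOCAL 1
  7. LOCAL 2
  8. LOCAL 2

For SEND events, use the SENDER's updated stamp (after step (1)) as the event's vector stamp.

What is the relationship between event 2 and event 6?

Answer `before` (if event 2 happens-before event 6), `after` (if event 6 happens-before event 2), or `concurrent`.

Initial: VV[0]=[0, 0, 0]
Initial: VV[1]=[0, 0, 0]
Initial: VV[2]=[0, 0, 0]
Event 1: SEND 0->1: VV[0][0]++ -> VV[0]=[1, 0, 0], msg_vec=[1, 0, 0]; VV[1]=max(VV[1],msg_vec) then VV[1][1]++ -> VV[1]=[1, 1, 0]
Event 2: SEND 2->0: VV[2][2]++ -> VV[2]=[0, 0, 1], msg_vec=[0, 0, 1]; VV[0]=max(VV[0],msg_vec) then VV[0][0]++ -> VV[0]=[2, 0, 1]
Event 3: LOCAL 1: VV[1][1]++ -> VV[1]=[1, 2, 0]
Event 4: SEND 2->1: VV[2][2]++ -> VV[2]=[0, 0, 2], msg_vec=[0, 0, 2]; VV[1]=max(VV[1],msg_vec) then VV[1][1]++ -> VV[1]=[1, 3, 2]
Event 5: LOCAL 1: VV[1][1]++ -> VV[1]=[1, 4, 2]
Event 6: LOCAL 1: VV[1][1]++ -> VV[1]=[1, 5, 2]
Event 7: LOCAL 2: VV[2][2]++ -> VV[2]=[0, 0, 3]
Event 8: LOCAL 2: VV[2][2]++ -> VV[2]=[0, 0, 4]
Event 2 stamp: [0, 0, 1]
Event 6 stamp: [1, 5, 2]
[0, 0, 1] <= [1, 5, 2]? True
[1, 5, 2] <= [0, 0, 1]? False
Relation: before

Answer: before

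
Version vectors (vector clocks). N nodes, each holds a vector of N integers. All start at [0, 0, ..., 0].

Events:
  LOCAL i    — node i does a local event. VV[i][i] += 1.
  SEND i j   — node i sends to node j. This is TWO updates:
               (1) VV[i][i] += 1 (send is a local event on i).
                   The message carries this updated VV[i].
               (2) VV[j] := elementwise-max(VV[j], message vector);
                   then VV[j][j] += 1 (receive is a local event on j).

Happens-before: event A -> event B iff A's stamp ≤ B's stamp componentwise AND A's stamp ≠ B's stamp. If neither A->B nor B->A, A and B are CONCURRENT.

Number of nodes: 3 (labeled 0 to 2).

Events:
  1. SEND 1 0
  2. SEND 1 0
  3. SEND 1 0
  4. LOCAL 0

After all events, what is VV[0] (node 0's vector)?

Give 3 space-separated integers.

Answer: 4 3 0

Derivation:
Initial: VV[0]=[0, 0, 0]
Initial: VV[1]=[0, 0, 0]
Initial: VV[2]=[0, 0, 0]
Event 1: SEND 1->0: VV[1][1]++ -> VV[1]=[0, 1, 0], msg_vec=[0, 1, 0]; VV[0]=max(VV[0],msg_vec) then VV[0][0]++ -> VV[0]=[1, 1, 0]
Event 2: SEND 1->0: VV[1][1]++ -> VV[1]=[0, 2, 0], msg_vec=[0, 2, 0]; VV[0]=max(VV[0],msg_vec) then VV[0][0]++ -> VV[0]=[2, 2, 0]
Event 3: SEND 1->0: VV[1][1]++ -> VV[1]=[0, 3, 0], msg_vec=[0, 3, 0]; VV[0]=max(VV[0],msg_vec) then VV[0][0]++ -> VV[0]=[3, 3, 0]
Event 4: LOCAL 0: VV[0][0]++ -> VV[0]=[4, 3, 0]
Final vectors: VV[0]=[4, 3, 0]; VV[1]=[0, 3, 0]; VV[2]=[0, 0, 0]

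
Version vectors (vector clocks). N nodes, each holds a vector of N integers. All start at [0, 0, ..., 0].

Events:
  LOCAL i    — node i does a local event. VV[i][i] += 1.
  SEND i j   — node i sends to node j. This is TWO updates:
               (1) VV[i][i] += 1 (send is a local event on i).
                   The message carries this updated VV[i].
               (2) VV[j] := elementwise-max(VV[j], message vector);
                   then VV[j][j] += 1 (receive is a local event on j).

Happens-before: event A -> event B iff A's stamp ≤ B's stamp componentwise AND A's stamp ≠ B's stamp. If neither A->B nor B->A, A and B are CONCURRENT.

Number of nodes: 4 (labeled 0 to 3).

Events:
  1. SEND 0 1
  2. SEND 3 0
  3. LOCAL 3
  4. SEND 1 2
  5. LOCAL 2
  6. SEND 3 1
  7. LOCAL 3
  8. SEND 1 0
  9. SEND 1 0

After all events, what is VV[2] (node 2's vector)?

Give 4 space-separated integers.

Answer: 1 2 2 0

Derivation:
Initial: VV[0]=[0, 0, 0, 0]
Initial: VV[1]=[0, 0, 0, 0]
Initial: VV[2]=[0, 0, 0, 0]
Initial: VV[3]=[0, 0, 0, 0]
Event 1: SEND 0->1: VV[0][0]++ -> VV[0]=[1, 0, 0, 0], msg_vec=[1, 0, 0, 0]; VV[1]=max(VV[1],msg_vec) then VV[1][1]++ -> VV[1]=[1, 1, 0, 0]
Event 2: SEND 3->0: VV[3][3]++ -> VV[3]=[0, 0, 0, 1], msg_vec=[0, 0, 0, 1]; VV[0]=max(VV[0],msg_vec) then VV[0][0]++ -> VV[0]=[2, 0, 0, 1]
Event 3: LOCAL 3: VV[3][3]++ -> VV[3]=[0, 0, 0, 2]
Event 4: SEND 1->2: VV[1][1]++ -> VV[1]=[1, 2, 0, 0], msg_vec=[1, 2, 0, 0]; VV[2]=max(VV[2],msg_vec) then VV[2][2]++ -> VV[2]=[1, 2, 1, 0]
Event 5: LOCAL 2: VV[2][2]++ -> VV[2]=[1, 2, 2, 0]
Event 6: SEND 3->1: VV[3][3]++ -> VV[3]=[0, 0, 0, 3], msg_vec=[0, 0, 0, 3]; VV[1]=max(VV[1],msg_vec) then VV[1][1]++ -> VV[1]=[1, 3, 0, 3]
Event 7: LOCAL 3: VV[3][3]++ -> VV[3]=[0, 0, 0, 4]
Event 8: SEND 1->0: VV[1][1]++ -> VV[1]=[1, 4, 0, 3], msg_vec=[1, 4, 0, 3]; VV[0]=max(VV[0],msg_vec) then VV[0][0]++ -> VV[0]=[3, 4, 0, 3]
Event 9: SEND 1->0: VV[1][1]++ -> VV[1]=[1, 5, 0, 3], msg_vec=[1, 5, 0, 3]; VV[0]=max(VV[0],msg_vec) then VV[0][0]++ -> VV[0]=[4, 5, 0, 3]
Final vectors: VV[0]=[4, 5, 0, 3]; VV[1]=[1, 5, 0, 3]; VV[2]=[1, 2, 2, 0]; VV[3]=[0, 0, 0, 4]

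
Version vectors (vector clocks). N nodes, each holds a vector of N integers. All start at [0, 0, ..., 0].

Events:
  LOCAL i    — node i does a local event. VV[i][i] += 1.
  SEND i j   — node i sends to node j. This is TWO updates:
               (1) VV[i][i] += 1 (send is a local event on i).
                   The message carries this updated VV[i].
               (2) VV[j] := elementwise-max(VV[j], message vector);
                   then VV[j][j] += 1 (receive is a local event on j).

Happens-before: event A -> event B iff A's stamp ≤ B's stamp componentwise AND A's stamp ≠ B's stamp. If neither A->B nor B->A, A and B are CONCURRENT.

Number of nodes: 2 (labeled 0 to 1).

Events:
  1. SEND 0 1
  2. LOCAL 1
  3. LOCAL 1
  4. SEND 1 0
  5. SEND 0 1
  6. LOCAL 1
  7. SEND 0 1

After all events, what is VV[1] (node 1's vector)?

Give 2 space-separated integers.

Initial: VV[0]=[0, 0]
Initial: VV[1]=[0, 0]
Event 1: SEND 0->1: VV[0][0]++ -> VV[0]=[1, 0], msg_vec=[1, 0]; VV[1]=max(VV[1],msg_vec) then VV[1][1]++ -> VV[1]=[1, 1]
Event 2: LOCAL 1: VV[1][1]++ -> VV[1]=[1, 2]
Event 3: LOCAL 1: VV[1][1]++ -> VV[1]=[1, 3]
Event 4: SEND 1->0: VV[1][1]++ -> VV[1]=[1, 4], msg_vec=[1, 4]; VV[0]=max(VV[0],msg_vec) then VV[0][0]++ -> VV[0]=[2, 4]
Event 5: SEND 0->1: VV[0][0]++ -> VV[0]=[3, 4], msg_vec=[3, 4]; VV[1]=max(VV[1],msg_vec) then VV[1][1]++ -> VV[1]=[3, 5]
Event 6: LOCAL 1: VV[1][1]++ -> VV[1]=[3, 6]
Event 7: SEND 0->1: VV[0][0]++ -> VV[0]=[4, 4], msg_vec=[4, 4]; VV[1]=max(VV[1],msg_vec) then VV[1][1]++ -> VV[1]=[4, 7]
Final vectors: VV[0]=[4, 4]; VV[1]=[4, 7]

Answer: 4 7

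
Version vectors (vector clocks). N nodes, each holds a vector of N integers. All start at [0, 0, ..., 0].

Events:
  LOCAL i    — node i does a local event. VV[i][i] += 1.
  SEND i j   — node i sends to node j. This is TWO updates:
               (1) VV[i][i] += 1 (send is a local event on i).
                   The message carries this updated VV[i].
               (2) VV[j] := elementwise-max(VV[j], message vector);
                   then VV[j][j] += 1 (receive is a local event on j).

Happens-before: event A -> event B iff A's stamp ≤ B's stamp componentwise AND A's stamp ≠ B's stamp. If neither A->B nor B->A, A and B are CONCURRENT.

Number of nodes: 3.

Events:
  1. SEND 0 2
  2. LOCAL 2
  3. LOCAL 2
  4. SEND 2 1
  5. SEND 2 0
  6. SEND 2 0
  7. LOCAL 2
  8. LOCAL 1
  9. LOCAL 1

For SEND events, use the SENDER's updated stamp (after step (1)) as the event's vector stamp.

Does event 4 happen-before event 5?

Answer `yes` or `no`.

Answer: yes

Derivation:
Initial: VV[0]=[0, 0, 0]
Initial: VV[1]=[0, 0, 0]
Initial: VV[2]=[0, 0, 0]
Event 1: SEND 0->2: VV[0][0]++ -> VV[0]=[1, 0, 0], msg_vec=[1, 0, 0]; VV[2]=max(VV[2],msg_vec) then VV[2][2]++ -> VV[2]=[1, 0, 1]
Event 2: LOCAL 2: VV[2][2]++ -> VV[2]=[1, 0, 2]
Event 3: LOCAL 2: VV[2][2]++ -> VV[2]=[1, 0, 3]
Event 4: SEND 2->1: VV[2][2]++ -> VV[2]=[1, 0, 4], msg_vec=[1, 0, 4]; VV[1]=max(VV[1],msg_vec) then VV[1][1]++ -> VV[1]=[1, 1, 4]
Event 5: SEND 2->0: VV[2][2]++ -> VV[2]=[1, 0, 5], msg_vec=[1, 0, 5]; VV[0]=max(VV[0],msg_vec) then VV[0][0]++ -> VV[0]=[2, 0, 5]
Event 6: SEND 2->0: VV[2][2]++ -> VV[2]=[1, 0, 6], msg_vec=[1, 0, 6]; VV[0]=max(VV[0],msg_vec) then VV[0][0]++ -> VV[0]=[3, 0, 6]
Event 7: LOCAL 2: VV[2][2]++ -> VV[2]=[1, 0, 7]
Event 8: LOCAL 1: VV[1][1]++ -> VV[1]=[1, 2, 4]
Event 9: LOCAL 1: VV[1][1]++ -> VV[1]=[1, 3, 4]
Event 4 stamp: [1, 0, 4]
Event 5 stamp: [1, 0, 5]
[1, 0, 4] <= [1, 0, 5]? True. Equal? False. Happens-before: True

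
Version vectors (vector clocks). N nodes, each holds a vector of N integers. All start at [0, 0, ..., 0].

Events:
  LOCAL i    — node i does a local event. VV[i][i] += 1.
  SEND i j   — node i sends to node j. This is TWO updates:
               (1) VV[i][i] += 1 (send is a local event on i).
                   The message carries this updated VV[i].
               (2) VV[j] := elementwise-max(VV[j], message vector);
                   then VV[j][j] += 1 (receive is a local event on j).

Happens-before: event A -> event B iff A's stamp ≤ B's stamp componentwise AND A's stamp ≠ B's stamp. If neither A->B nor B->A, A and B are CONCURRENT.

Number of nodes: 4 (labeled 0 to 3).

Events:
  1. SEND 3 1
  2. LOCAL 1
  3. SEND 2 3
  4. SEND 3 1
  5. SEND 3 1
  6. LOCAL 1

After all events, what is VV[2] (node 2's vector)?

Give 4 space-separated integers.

Initial: VV[0]=[0, 0, 0, 0]
Initial: VV[1]=[0, 0, 0, 0]
Initial: VV[2]=[0, 0, 0, 0]
Initial: VV[3]=[0, 0, 0, 0]
Event 1: SEND 3->1: VV[3][3]++ -> VV[3]=[0, 0, 0, 1], msg_vec=[0, 0, 0, 1]; VV[1]=max(VV[1],msg_vec) then VV[1][1]++ -> VV[1]=[0, 1, 0, 1]
Event 2: LOCAL 1: VV[1][1]++ -> VV[1]=[0, 2, 0, 1]
Event 3: SEND 2->3: VV[2][2]++ -> VV[2]=[0, 0, 1, 0], msg_vec=[0, 0, 1, 0]; VV[3]=max(VV[3],msg_vec) then VV[3][3]++ -> VV[3]=[0, 0, 1, 2]
Event 4: SEND 3->1: VV[3][3]++ -> VV[3]=[0, 0, 1, 3], msg_vec=[0, 0, 1, 3]; VV[1]=max(VV[1],msg_vec) then VV[1][1]++ -> VV[1]=[0, 3, 1, 3]
Event 5: SEND 3->1: VV[3][3]++ -> VV[3]=[0, 0, 1, 4], msg_vec=[0, 0, 1, 4]; VV[1]=max(VV[1],msg_vec) then VV[1][1]++ -> VV[1]=[0, 4, 1, 4]
Event 6: LOCAL 1: VV[1][1]++ -> VV[1]=[0, 5, 1, 4]
Final vectors: VV[0]=[0, 0, 0, 0]; VV[1]=[0, 5, 1, 4]; VV[2]=[0, 0, 1, 0]; VV[3]=[0, 0, 1, 4]

Answer: 0 0 1 0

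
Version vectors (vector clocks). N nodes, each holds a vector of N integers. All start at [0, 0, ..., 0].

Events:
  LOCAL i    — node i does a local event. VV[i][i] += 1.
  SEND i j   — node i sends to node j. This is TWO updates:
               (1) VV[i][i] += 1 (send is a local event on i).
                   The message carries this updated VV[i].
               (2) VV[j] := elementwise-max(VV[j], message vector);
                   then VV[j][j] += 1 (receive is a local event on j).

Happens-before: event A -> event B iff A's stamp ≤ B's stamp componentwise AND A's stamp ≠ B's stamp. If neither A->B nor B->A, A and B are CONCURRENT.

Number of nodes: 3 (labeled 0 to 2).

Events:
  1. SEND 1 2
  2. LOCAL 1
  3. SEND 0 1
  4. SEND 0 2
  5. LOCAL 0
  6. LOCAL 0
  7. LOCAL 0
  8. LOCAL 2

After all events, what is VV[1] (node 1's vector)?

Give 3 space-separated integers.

Initial: VV[0]=[0, 0, 0]
Initial: VV[1]=[0, 0, 0]
Initial: VV[2]=[0, 0, 0]
Event 1: SEND 1->2: VV[1][1]++ -> VV[1]=[0, 1, 0], msg_vec=[0, 1, 0]; VV[2]=max(VV[2],msg_vec) then VV[2][2]++ -> VV[2]=[0, 1, 1]
Event 2: LOCAL 1: VV[1][1]++ -> VV[1]=[0, 2, 0]
Event 3: SEND 0->1: VV[0][0]++ -> VV[0]=[1, 0, 0], msg_vec=[1, 0, 0]; VV[1]=max(VV[1],msg_vec) then VV[1][1]++ -> VV[1]=[1, 3, 0]
Event 4: SEND 0->2: VV[0][0]++ -> VV[0]=[2, 0, 0], msg_vec=[2, 0, 0]; VV[2]=max(VV[2],msg_vec) then VV[2][2]++ -> VV[2]=[2, 1, 2]
Event 5: LOCAL 0: VV[0][0]++ -> VV[0]=[3, 0, 0]
Event 6: LOCAL 0: VV[0][0]++ -> VV[0]=[4, 0, 0]
Event 7: LOCAL 0: VV[0][0]++ -> VV[0]=[5, 0, 0]
Event 8: LOCAL 2: VV[2][2]++ -> VV[2]=[2, 1, 3]
Final vectors: VV[0]=[5, 0, 0]; VV[1]=[1, 3, 0]; VV[2]=[2, 1, 3]

Answer: 1 3 0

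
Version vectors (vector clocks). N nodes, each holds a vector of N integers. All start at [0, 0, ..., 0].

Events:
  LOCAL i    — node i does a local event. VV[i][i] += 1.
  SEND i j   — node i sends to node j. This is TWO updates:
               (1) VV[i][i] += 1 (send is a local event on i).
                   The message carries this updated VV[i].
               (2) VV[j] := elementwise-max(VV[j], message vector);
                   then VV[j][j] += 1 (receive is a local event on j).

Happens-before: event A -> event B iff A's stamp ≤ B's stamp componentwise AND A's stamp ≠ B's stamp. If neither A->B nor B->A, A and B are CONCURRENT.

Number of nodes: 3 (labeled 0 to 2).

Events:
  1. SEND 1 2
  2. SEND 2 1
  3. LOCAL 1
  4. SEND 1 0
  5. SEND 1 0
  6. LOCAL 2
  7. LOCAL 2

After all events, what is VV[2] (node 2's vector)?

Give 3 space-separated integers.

Answer: 0 1 4

Derivation:
Initial: VV[0]=[0, 0, 0]
Initial: VV[1]=[0, 0, 0]
Initial: VV[2]=[0, 0, 0]
Event 1: SEND 1->2: VV[1][1]++ -> VV[1]=[0, 1, 0], msg_vec=[0, 1, 0]; VV[2]=max(VV[2],msg_vec) then VV[2][2]++ -> VV[2]=[0, 1, 1]
Event 2: SEND 2->1: VV[2][2]++ -> VV[2]=[0, 1, 2], msg_vec=[0, 1, 2]; VV[1]=max(VV[1],msg_vec) then VV[1][1]++ -> VV[1]=[0, 2, 2]
Event 3: LOCAL 1: VV[1][1]++ -> VV[1]=[0, 3, 2]
Event 4: SEND 1->0: VV[1][1]++ -> VV[1]=[0, 4, 2], msg_vec=[0, 4, 2]; VV[0]=max(VV[0],msg_vec) then VV[0][0]++ -> VV[0]=[1, 4, 2]
Event 5: SEND 1->0: VV[1][1]++ -> VV[1]=[0, 5, 2], msg_vec=[0, 5, 2]; VV[0]=max(VV[0],msg_vec) then VV[0][0]++ -> VV[0]=[2, 5, 2]
Event 6: LOCAL 2: VV[2][2]++ -> VV[2]=[0, 1, 3]
Event 7: LOCAL 2: VV[2][2]++ -> VV[2]=[0, 1, 4]
Final vectors: VV[0]=[2, 5, 2]; VV[1]=[0, 5, 2]; VV[2]=[0, 1, 4]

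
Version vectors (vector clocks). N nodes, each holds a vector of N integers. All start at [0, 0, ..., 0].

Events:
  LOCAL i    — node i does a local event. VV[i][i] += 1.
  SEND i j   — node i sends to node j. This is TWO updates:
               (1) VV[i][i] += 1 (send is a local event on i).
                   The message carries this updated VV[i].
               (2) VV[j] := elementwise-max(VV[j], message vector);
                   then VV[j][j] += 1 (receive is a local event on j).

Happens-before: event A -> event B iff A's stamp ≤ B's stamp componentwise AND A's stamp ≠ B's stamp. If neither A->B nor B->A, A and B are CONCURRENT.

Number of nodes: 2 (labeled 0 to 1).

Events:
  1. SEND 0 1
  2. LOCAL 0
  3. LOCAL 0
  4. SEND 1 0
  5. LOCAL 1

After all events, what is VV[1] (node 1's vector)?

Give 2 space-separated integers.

Answer: 1 3

Derivation:
Initial: VV[0]=[0, 0]
Initial: VV[1]=[0, 0]
Event 1: SEND 0->1: VV[0][0]++ -> VV[0]=[1, 0], msg_vec=[1, 0]; VV[1]=max(VV[1],msg_vec) then VV[1][1]++ -> VV[1]=[1, 1]
Event 2: LOCAL 0: VV[0][0]++ -> VV[0]=[2, 0]
Event 3: LOCAL 0: VV[0][0]++ -> VV[0]=[3, 0]
Event 4: SEND 1->0: VV[1][1]++ -> VV[1]=[1, 2], msg_vec=[1, 2]; VV[0]=max(VV[0],msg_vec) then VV[0][0]++ -> VV[0]=[4, 2]
Event 5: LOCAL 1: VV[1][1]++ -> VV[1]=[1, 3]
Final vectors: VV[0]=[4, 2]; VV[1]=[1, 3]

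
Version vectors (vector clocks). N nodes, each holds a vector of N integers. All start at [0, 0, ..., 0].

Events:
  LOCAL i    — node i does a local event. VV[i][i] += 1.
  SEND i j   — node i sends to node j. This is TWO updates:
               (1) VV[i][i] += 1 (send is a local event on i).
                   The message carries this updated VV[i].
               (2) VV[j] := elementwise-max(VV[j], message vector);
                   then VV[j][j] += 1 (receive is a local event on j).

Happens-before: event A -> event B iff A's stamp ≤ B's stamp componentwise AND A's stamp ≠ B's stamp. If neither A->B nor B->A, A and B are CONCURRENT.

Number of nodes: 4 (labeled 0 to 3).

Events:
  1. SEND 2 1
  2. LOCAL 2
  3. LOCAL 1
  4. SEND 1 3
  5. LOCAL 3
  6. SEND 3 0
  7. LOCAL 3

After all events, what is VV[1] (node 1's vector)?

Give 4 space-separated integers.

Answer: 0 3 1 0

Derivation:
Initial: VV[0]=[0, 0, 0, 0]
Initial: VV[1]=[0, 0, 0, 0]
Initial: VV[2]=[0, 0, 0, 0]
Initial: VV[3]=[0, 0, 0, 0]
Event 1: SEND 2->1: VV[2][2]++ -> VV[2]=[0, 0, 1, 0], msg_vec=[0, 0, 1, 0]; VV[1]=max(VV[1],msg_vec) then VV[1][1]++ -> VV[1]=[0, 1, 1, 0]
Event 2: LOCAL 2: VV[2][2]++ -> VV[2]=[0, 0, 2, 0]
Event 3: LOCAL 1: VV[1][1]++ -> VV[1]=[0, 2, 1, 0]
Event 4: SEND 1->3: VV[1][1]++ -> VV[1]=[0, 3, 1, 0], msg_vec=[0, 3, 1, 0]; VV[3]=max(VV[3],msg_vec) then VV[3][3]++ -> VV[3]=[0, 3, 1, 1]
Event 5: LOCAL 3: VV[3][3]++ -> VV[3]=[0, 3, 1, 2]
Event 6: SEND 3->0: VV[3][3]++ -> VV[3]=[0, 3, 1, 3], msg_vec=[0, 3, 1, 3]; VV[0]=max(VV[0],msg_vec) then VV[0][0]++ -> VV[0]=[1, 3, 1, 3]
Event 7: LOCAL 3: VV[3][3]++ -> VV[3]=[0, 3, 1, 4]
Final vectors: VV[0]=[1, 3, 1, 3]; VV[1]=[0, 3, 1, 0]; VV[2]=[0, 0, 2, 0]; VV[3]=[0, 3, 1, 4]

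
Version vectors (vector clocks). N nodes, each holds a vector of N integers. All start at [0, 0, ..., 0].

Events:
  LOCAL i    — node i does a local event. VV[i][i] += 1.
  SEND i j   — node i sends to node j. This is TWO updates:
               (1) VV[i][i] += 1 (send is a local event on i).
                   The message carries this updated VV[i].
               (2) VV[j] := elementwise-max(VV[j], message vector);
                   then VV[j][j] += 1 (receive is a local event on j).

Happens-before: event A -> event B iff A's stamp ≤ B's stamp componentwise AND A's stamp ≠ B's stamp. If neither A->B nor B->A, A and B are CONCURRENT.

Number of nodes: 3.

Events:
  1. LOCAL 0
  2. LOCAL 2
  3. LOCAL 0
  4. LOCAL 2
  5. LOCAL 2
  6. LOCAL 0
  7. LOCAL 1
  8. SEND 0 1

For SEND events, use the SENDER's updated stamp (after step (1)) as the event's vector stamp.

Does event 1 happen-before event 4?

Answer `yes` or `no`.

Answer: no

Derivation:
Initial: VV[0]=[0, 0, 0]
Initial: VV[1]=[0, 0, 0]
Initial: VV[2]=[0, 0, 0]
Event 1: LOCAL 0: VV[0][0]++ -> VV[0]=[1, 0, 0]
Event 2: LOCAL 2: VV[2][2]++ -> VV[2]=[0, 0, 1]
Event 3: LOCAL 0: VV[0][0]++ -> VV[0]=[2, 0, 0]
Event 4: LOCAL 2: VV[2][2]++ -> VV[2]=[0, 0, 2]
Event 5: LOCAL 2: VV[2][2]++ -> VV[2]=[0, 0, 3]
Event 6: LOCAL 0: VV[0][0]++ -> VV[0]=[3, 0, 0]
Event 7: LOCAL 1: VV[1][1]++ -> VV[1]=[0, 1, 0]
Event 8: SEND 0->1: VV[0][0]++ -> VV[0]=[4, 0, 0], msg_vec=[4, 0, 0]; VV[1]=max(VV[1],msg_vec) then VV[1][1]++ -> VV[1]=[4, 2, 0]
Event 1 stamp: [1, 0, 0]
Event 4 stamp: [0, 0, 2]
[1, 0, 0] <= [0, 0, 2]? False. Equal? False. Happens-before: False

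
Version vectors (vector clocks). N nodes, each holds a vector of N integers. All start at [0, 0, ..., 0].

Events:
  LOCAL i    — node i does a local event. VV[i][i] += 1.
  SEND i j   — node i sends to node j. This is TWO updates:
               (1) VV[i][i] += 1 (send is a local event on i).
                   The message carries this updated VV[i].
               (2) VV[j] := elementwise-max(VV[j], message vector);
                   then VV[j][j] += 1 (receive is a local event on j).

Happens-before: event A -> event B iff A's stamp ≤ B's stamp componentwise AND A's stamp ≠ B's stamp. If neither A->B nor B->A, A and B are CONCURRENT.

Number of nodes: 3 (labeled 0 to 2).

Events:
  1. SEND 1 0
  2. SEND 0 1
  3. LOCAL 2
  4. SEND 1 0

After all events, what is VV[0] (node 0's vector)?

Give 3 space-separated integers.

Answer: 3 3 0

Derivation:
Initial: VV[0]=[0, 0, 0]
Initial: VV[1]=[0, 0, 0]
Initial: VV[2]=[0, 0, 0]
Event 1: SEND 1->0: VV[1][1]++ -> VV[1]=[0, 1, 0], msg_vec=[0, 1, 0]; VV[0]=max(VV[0],msg_vec) then VV[0][0]++ -> VV[0]=[1, 1, 0]
Event 2: SEND 0->1: VV[0][0]++ -> VV[0]=[2, 1, 0], msg_vec=[2, 1, 0]; VV[1]=max(VV[1],msg_vec) then VV[1][1]++ -> VV[1]=[2, 2, 0]
Event 3: LOCAL 2: VV[2][2]++ -> VV[2]=[0, 0, 1]
Event 4: SEND 1->0: VV[1][1]++ -> VV[1]=[2, 3, 0], msg_vec=[2, 3, 0]; VV[0]=max(VV[0],msg_vec) then VV[0][0]++ -> VV[0]=[3, 3, 0]
Final vectors: VV[0]=[3, 3, 0]; VV[1]=[2, 3, 0]; VV[2]=[0, 0, 1]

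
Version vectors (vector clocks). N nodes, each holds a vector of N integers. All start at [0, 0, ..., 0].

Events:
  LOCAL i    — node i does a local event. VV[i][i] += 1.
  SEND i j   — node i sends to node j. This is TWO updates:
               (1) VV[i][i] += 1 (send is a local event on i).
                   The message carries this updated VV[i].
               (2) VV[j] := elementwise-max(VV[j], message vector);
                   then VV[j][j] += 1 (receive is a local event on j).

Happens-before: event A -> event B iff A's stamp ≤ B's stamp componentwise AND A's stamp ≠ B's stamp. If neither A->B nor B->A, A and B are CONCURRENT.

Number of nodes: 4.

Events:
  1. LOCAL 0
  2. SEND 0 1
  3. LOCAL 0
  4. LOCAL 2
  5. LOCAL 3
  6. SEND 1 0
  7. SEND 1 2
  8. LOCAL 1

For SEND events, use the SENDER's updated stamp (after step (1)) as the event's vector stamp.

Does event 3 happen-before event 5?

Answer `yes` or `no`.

Initial: VV[0]=[0, 0, 0, 0]
Initial: VV[1]=[0, 0, 0, 0]
Initial: VV[2]=[0, 0, 0, 0]
Initial: VV[3]=[0, 0, 0, 0]
Event 1: LOCAL 0: VV[0][0]++ -> VV[0]=[1, 0, 0, 0]
Event 2: SEND 0->1: VV[0][0]++ -> VV[0]=[2, 0, 0, 0], msg_vec=[2, 0, 0, 0]; VV[1]=max(VV[1],msg_vec) then VV[1][1]++ -> VV[1]=[2, 1, 0, 0]
Event 3: LOCAL 0: VV[0][0]++ -> VV[0]=[3, 0, 0, 0]
Event 4: LOCAL 2: VV[2][2]++ -> VV[2]=[0, 0, 1, 0]
Event 5: LOCAL 3: VV[3][3]++ -> VV[3]=[0, 0, 0, 1]
Event 6: SEND 1->0: VV[1][1]++ -> VV[1]=[2, 2, 0, 0], msg_vec=[2, 2, 0, 0]; VV[0]=max(VV[0],msg_vec) then VV[0][0]++ -> VV[0]=[4, 2, 0, 0]
Event 7: SEND 1->2: VV[1][1]++ -> VV[1]=[2, 3, 0, 0], msg_vec=[2, 3, 0, 0]; VV[2]=max(VV[2],msg_vec) then VV[2][2]++ -> VV[2]=[2, 3, 2, 0]
Event 8: LOCAL 1: VV[1][1]++ -> VV[1]=[2, 4, 0, 0]
Event 3 stamp: [3, 0, 0, 0]
Event 5 stamp: [0, 0, 0, 1]
[3, 0, 0, 0] <= [0, 0, 0, 1]? False. Equal? False. Happens-before: False

Answer: no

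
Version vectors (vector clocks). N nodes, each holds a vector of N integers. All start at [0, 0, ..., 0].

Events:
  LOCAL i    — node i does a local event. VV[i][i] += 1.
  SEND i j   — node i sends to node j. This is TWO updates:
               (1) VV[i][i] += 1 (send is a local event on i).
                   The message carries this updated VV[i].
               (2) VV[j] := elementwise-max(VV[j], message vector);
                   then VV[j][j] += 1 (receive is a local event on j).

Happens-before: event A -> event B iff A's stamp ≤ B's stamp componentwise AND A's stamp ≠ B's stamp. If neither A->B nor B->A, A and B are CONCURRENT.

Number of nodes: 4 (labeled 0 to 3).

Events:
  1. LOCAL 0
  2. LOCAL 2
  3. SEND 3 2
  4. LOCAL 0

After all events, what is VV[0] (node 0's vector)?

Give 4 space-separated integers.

Initial: VV[0]=[0, 0, 0, 0]
Initial: VV[1]=[0, 0, 0, 0]
Initial: VV[2]=[0, 0, 0, 0]
Initial: VV[3]=[0, 0, 0, 0]
Event 1: LOCAL 0: VV[0][0]++ -> VV[0]=[1, 0, 0, 0]
Event 2: LOCAL 2: VV[2][2]++ -> VV[2]=[0, 0, 1, 0]
Event 3: SEND 3->2: VV[3][3]++ -> VV[3]=[0, 0, 0, 1], msg_vec=[0, 0, 0, 1]; VV[2]=max(VV[2],msg_vec) then VV[2][2]++ -> VV[2]=[0, 0, 2, 1]
Event 4: LOCAL 0: VV[0][0]++ -> VV[0]=[2, 0, 0, 0]
Final vectors: VV[0]=[2, 0, 0, 0]; VV[1]=[0, 0, 0, 0]; VV[2]=[0, 0, 2, 1]; VV[3]=[0, 0, 0, 1]

Answer: 2 0 0 0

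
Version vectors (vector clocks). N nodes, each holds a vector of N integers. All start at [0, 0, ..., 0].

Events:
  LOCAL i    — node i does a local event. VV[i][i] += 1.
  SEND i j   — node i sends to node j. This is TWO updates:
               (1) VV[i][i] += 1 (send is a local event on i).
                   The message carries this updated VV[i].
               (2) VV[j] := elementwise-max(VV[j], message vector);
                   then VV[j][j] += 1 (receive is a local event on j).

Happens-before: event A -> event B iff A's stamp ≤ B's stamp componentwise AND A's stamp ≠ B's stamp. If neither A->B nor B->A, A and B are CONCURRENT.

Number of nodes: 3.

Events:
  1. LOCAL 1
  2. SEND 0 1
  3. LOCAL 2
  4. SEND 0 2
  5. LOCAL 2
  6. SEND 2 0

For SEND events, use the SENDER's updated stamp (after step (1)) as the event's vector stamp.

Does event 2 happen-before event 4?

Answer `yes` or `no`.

Answer: yes

Derivation:
Initial: VV[0]=[0, 0, 0]
Initial: VV[1]=[0, 0, 0]
Initial: VV[2]=[0, 0, 0]
Event 1: LOCAL 1: VV[1][1]++ -> VV[1]=[0, 1, 0]
Event 2: SEND 0->1: VV[0][0]++ -> VV[0]=[1, 0, 0], msg_vec=[1, 0, 0]; VV[1]=max(VV[1],msg_vec) then VV[1][1]++ -> VV[1]=[1, 2, 0]
Event 3: LOCAL 2: VV[2][2]++ -> VV[2]=[0, 0, 1]
Event 4: SEND 0->2: VV[0][0]++ -> VV[0]=[2, 0, 0], msg_vec=[2, 0, 0]; VV[2]=max(VV[2],msg_vec) then VV[2][2]++ -> VV[2]=[2, 0, 2]
Event 5: LOCAL 2: VV[2][2]++ -> VV[2]=[2, 0, 3]
Event 6: SEND 2->0: VV[2][2]++ -> VV[2]=[2, 0, 4], msg_vec=[2, 0, 4]; VV[0]=max(VV[0],msg_vec) then VV[0][0]++ -> VV[0]=[3, 0, 4]
Event 2 stamp: [1, 0, 0]
Event 4 stamp: [2, 0, 0]
[1, 0, 0] <= [2, 0, 0]? True. Equal? False. Happens-before: True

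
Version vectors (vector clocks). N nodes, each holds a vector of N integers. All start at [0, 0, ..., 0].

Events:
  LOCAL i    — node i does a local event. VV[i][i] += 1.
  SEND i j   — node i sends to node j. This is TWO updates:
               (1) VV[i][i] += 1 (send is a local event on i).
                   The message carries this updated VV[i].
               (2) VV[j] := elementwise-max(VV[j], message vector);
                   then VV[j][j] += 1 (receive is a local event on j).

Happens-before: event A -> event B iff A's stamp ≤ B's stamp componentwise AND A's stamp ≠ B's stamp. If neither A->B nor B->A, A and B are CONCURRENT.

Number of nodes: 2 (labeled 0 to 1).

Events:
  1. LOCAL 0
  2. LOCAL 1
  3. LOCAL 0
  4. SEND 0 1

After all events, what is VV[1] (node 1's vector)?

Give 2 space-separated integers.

Answer: 3 2

Derivation:
Initial: VV[0]=[0, 0]
Initial: VV[1]=[0, 0]
Event 1: LOCAL 0: VV[0][0]++ -> VV[0]=[1, 0]
Event 2: LOCAL 1: VV[1][1]++ -> VV[1]=[0, 1]
Event 3: LOCAL 0: VV[0][0]++ -> VV[0]=[2, 0]
Event 4: SEND 0->1: VV[0][0]++ -> VV[0]=[3, 0], msg_vec=[3, 0]; VV[1]=max(VV[1],msg_vec) then VV[1][1]++ -> VV[1]=[3, 2]
Final vectors: VV[0]=[3, 0]; VV[1]=[3, 2]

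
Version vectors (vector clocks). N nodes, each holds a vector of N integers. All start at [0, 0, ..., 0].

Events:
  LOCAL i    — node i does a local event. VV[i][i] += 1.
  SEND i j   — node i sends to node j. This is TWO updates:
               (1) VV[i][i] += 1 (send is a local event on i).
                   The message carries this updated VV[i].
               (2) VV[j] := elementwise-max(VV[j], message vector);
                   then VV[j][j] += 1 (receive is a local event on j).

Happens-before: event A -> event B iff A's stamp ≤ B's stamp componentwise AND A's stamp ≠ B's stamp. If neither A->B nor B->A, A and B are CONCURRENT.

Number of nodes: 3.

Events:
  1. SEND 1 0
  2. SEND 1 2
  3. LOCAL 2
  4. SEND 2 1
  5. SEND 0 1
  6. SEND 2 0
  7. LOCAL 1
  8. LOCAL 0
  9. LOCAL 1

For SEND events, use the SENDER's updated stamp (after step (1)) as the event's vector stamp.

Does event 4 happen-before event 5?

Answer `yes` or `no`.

Answer: no

Derivation:
Initial: VV[0]=[0, 0, 0]
Initial: VV[1]=[0, 0, 0]
Initial: VV[2]=[0, 0, 0]
Event 1: SEND 1->0: VV[1][1]++ -> VV[1]=[0, 1, 0], msg_vec=[0, 1, 0]; VV[0]=max(VV[0],msg_vec) then VV[0][0]++ -> VV[0]=[1, 1, 0]
Event 2: SEND 1->2: VV[1][1]++ -> VV[1]=[0, 2, 0], msg_vec=[0, 2, 0]; VV[2]=max(VV[2],msg_vec) then VV[2][2]++ -> VV[2]=[0, 2, 1]
Event 3: LOCAL 2: VV[2][2]++ -> VV[2]=[0, 2, 2]
Event 4: SEND 2->1: VV[2][2]++ -> VV[2]=[0, 2, 3], msg_vec=[0, 2, 3]; VV[1]=max(VV[1],msg_vec) then VV[1][1]++ -> VV[1]=[0, 3, 3]
Event 5: SEND 0->1: VV[0][0]++ -> VV[0]=[2, 1, 0], msg_vec=[2, 1, 0]; VV[1]=max(VV[1],msg_vec) then VV[1][1]++ -> VV[1]=[2, 4, 3]
Event 6: SEND 2->0: VV[2][2]++ -> VV[2]=[0, 2, 4], msg_vec=[0, 2, 4]; VV[0]=max(VV[0],msg_vec) then VV[0][0]++ -> VV[0]=[3, 2, 4]
Event 7: LOCAL 1: VV[1][1]++ -> VV[1]=[2, 5, 3]
Event 8: LOCAL 0: VV[0][0]++ -> VV[0]=[4, 2, 4]
Event 9: LOCAL 1: VV[1][1]++ -> VV[1]=[2, 6, 3]
Event 4 stamp: [0, 2, 3]
Event 5 stamp: [2, 1, 0]
[0, 2, 3] <= [2, 1, 0]? False. Equal? False. Happens-before: False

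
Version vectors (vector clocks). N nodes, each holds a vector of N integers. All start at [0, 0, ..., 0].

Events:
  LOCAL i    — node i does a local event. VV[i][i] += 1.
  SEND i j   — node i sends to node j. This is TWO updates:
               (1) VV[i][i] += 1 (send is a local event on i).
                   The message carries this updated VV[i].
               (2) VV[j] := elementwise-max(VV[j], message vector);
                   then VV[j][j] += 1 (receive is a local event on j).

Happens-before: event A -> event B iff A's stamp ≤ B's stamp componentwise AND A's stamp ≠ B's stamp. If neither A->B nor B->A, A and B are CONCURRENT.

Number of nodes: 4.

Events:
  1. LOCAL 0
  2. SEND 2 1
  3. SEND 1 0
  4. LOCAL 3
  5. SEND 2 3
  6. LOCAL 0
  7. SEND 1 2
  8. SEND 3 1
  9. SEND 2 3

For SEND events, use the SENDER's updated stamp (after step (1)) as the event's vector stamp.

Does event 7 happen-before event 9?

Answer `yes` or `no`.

Initial: VV[0]=[0, 0, 0, 0]
Initial: VV[1]=[0, 0, 0, 0]
Initial: VV[2]=[0, 0, 0, 0]
Initial: VV[3]=[0, 0, 0, 0]
Event 1: LOCAL 0: VV[0][0]++ -> VV[0]=[1, 0, 0, 0]
Event 2: SEND 2->1: VV[2][2]++ -> VV[2]=[0, 0, 1, 0], msg_vec=[0, 0, 1, 0]; VV[1]=max(VV[1],msg_vec) then VV[1][1]++ -> VV[1]=[0, 1, 1, 0]
Event 3: SEND 1->0: VV[1][1]++ -> VV[1]=[0, 2, 1, 0], msg_vec=[0, 2, 1, 0]; VV[0]=max(VV[0],msg_vec) then VV[0][0]++ -> VV[0]=[2, 2, 1, 0]
Event 4: LOCAL 3: VV[3][3]++ -> VV[3]=[0, 0, 0, 1]
Event 5: SEND 2->3: VV[2][2]++ -> VV[2]=[0, 0, 2, 0], msg_vec=[0, 0, 2, 0]; VV[3]=max(VV[3],msg_vec) then VV[3][3]++ -> VV[3]=[0, 0, 2, 2]
Event 6: LOCAL 0: VV[0][0]++ -> VV[0]=[3, 2, 1, 0]
Event 7: SEND 1->2: VV[1][1]++ -> VV[1]=[0, 3, 1, 0], msg_vec=[0, 3, 1, 0]; VV[2]=max(VV[2],msg_vec) then VV[2][2]++ -> VV[2]=[0, 3, 3, 0]
Event 8: SEND 3->1: VV[3][3]++ -> VV[3]=[0, 0, 2, 3], msg_vec=[0, 0, 2, 3]; VV[1]=max(VV[1],msg_vec) then VV[1][1]++ -> VV[1]=[0, 4, 2, 3]
Event 9: SEND 2->3: VV[2][2]++ -> VV[2]=[0, 3, 4, 0], msg_vec=[0, 3, 4, 0]; VV[3]=max(VV[3],msg_vec) then VV[3][3]++ -> VV[3]=[0, 3, 4, 4]
Event 7 stamp: [0, 3, 1, 0]
Event 9 stamp: [0, 3, 4, 0]
[0, 3, 1, 0] <= [0, 3, 4, 0]? True. Equal? False. Happens-before: True

Answer: yes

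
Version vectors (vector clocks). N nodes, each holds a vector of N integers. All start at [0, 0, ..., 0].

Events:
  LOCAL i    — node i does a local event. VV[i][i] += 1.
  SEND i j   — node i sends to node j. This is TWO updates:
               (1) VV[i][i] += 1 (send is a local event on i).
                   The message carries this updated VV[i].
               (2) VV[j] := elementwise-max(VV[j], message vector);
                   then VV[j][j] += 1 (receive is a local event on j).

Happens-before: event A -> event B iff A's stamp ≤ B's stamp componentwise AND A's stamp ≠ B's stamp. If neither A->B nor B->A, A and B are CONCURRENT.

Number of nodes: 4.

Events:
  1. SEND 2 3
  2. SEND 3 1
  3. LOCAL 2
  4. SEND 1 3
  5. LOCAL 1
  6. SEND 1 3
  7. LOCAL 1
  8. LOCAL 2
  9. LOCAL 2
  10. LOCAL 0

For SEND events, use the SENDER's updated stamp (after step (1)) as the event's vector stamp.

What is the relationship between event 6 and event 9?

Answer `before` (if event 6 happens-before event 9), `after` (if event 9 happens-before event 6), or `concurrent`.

Initial: VV[0]=[0, 0, 0, 0]
Initial: VV[1]=[0, 0, 0, 0]
Initial: VV[2]=[0, 0, 0, 0]
Initial: VV[3]=[0, 0, 0, 0]
Event 1: SEND 2->3: VV[2][2]++ -> VV[2]=[0, 0, 1, 0], msg_vec=[0, 0, 1, 0]; VV[3]=max(VV[3],msg_vec) then VV[3][3]++ -> VV[3]=[0, 0, 1, 1]
Event 2: SEND 3->1: VV[3][3]++ -> VV[3]=[0, 0, 1, 2], msg_vec=[0, 0, 1, 2]; VV[1]=max(VV[1],msg_vec) then VV[1][1]++ -> VV[1]=[0, 1, 1, 2]
Event 3: LOCAL 2: VV[2][2]++ -> VV[2]=[0, 0, 2, 0]
Event 4: SEND 1->3: VV[1][1]++ -> VV[1]=[0, 2, 1, 2], msg_vec=[0, 2, 1, 2]; VV[3]=max(VV[3],msg_vec) then VV[3][3]++ -> VV[3]=[0, 2, 1, 3]
Event 5: LOCAL 1: VV[1][1]++ -> VV[1]=[0, 3, 1, 2]
Event 6: SEND 1->3: VV[1][1]++ -> VV[1]=[0, 4, 1, 2], msg_vec=[0, 4, 1, 2]; VV[3]=max(VV[3],msg_vec) then VV[3][3]++ -> VV[3]=[0, 4, 1, 4]
Event 7: LOCAL 1: VV[1][1]++ -> VV[1]=[0, 5, 1, 2]
Event 8: LOCAL 2: VV[2][2]++ -> VV[2]=[0, 0, 3, 0]
Event 9: LOCAL 2: VV[2][2]++ -> VV[2]=[0, 0, 4, 0]
Event 10: LOCAL 0: VV[0][0]++ -> VV[0]=[1, 0, 0, 0]
Event 6 stamp: [0, 4, 1, 2]
Event 9 stamp: [0, 0, 4, 0]
[0, 4, 1, 2] <= [0, 0, 4, 0]? False
[0, 0, 4, 0] <= [0, 4, 1, 2]? False
Relation: concurrent

Answer: concurrent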